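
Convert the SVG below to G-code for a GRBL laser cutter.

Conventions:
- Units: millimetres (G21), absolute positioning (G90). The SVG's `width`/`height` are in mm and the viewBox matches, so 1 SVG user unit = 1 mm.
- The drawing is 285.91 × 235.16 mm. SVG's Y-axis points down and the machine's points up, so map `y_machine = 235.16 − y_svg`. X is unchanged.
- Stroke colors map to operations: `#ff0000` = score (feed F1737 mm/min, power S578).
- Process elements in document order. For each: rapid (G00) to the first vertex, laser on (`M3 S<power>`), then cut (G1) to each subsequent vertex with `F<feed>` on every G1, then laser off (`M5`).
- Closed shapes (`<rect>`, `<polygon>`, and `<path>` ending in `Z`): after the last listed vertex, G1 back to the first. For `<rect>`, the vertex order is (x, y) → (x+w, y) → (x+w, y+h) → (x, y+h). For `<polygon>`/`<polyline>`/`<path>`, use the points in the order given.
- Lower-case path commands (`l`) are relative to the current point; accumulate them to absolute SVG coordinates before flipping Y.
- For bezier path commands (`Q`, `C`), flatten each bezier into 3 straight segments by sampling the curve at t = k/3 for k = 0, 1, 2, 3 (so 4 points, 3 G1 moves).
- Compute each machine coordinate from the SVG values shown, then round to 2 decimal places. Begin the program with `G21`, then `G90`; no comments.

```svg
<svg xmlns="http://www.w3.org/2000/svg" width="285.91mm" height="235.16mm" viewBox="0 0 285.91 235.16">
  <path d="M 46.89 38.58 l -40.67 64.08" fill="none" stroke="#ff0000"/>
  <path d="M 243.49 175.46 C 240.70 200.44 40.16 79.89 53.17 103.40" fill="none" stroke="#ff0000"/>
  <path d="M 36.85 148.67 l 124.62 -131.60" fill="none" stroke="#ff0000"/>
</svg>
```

G21
G90
G00 X46.89 Y196.58
M3 S578
G1 X6.22 Y132.50 F1737
M5
G00 X243.49 Y59.70
M3 S578
G1 X190.02 Y72.50 F1737
G1 X96.11 Y117.98 F1737
G1 X53.17 Y131.76 F1737
M5
G00 X36.85 Y86.49
M3 S578
G1 X161.47 Y218.09 F1737
M5

1 u = 1 mm; y_m = 235.16 − y.

[1] `<path>` line segment, #ff0000→score S578 F1737: (46.89,196.58) → (6.22,132.50)

[2] `<path>` cubic bezier, #ff0000→score S578 F1737: (243.49,59.70) → (190.02,72.50) → (96.11,117.98) → (53.17,131.76)

[3] `<path>` line segment, #ff0000→score S578 F1737: (36.85,86.49) → (161.47,218.09)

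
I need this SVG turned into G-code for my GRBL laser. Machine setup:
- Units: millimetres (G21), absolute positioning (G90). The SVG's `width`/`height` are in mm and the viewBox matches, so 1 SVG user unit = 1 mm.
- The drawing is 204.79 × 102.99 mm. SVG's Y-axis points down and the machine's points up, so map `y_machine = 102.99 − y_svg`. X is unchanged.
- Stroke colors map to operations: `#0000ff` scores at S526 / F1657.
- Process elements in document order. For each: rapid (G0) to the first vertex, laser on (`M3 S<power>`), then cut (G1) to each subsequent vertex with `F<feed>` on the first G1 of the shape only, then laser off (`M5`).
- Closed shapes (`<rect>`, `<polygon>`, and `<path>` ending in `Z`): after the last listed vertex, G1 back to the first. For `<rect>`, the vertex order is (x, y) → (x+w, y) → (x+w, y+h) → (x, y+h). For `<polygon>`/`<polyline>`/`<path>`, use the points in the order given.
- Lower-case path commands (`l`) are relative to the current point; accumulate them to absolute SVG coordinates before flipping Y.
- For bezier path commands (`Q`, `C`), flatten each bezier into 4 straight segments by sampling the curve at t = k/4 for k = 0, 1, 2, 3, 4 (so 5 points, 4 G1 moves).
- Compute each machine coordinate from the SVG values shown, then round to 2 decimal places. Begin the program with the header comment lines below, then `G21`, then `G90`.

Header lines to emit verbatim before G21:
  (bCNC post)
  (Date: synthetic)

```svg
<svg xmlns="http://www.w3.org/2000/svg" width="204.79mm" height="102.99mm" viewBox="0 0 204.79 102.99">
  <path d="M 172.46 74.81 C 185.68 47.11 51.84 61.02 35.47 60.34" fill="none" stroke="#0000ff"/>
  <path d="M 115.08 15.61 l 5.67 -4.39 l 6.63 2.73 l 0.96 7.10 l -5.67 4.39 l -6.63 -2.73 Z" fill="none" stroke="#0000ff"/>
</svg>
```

(bCNC post)
(Date: synthetic)
G21
G90
G0 X172.46 Y28.18
M3 S526
G1 X158.93 Y42.03 F1657
G1 X115.06 Y45.55
G1 X65.64 Y44.00
G1 X35.47 Y42.65
M5
G0 X115.08 Y87.38
M3 S526
G1 X120.75 Y91.77 F1657
G1 X127.38 Y89.04
G1 X128.34 Y81.94
G1 X122.67 Y77.55
G1 X116.04 Y80.28
G1 X115.08 Y87.38
M5

Since the viewBox matches the mm dimensions, user units are millimetres directly. The only transform is the Y-flip y_m = 102.99 − y_svg.

Shape 1 is a cubic bezier drawn with `<path>`. Its stroke #0000ff means score at S526, F1657. After flipping Y the toolpath is (172.46,28.18) → (158.93,42.03) → (115.06,45.55) → (65.64,44.00) → (35.47,42.65).

Shape 2 is a regular polygon drawn with `<path>`. Its stroke #0000ff means score at S526, F1657. After flipping Y the toolpath is (115.08,87.38) → (120.75,91.77) → (127.38,89.04) → (128.34,81.94) → (122.67,77.55) → (116.04,80.28) → (115.08,87.38), returning to the start.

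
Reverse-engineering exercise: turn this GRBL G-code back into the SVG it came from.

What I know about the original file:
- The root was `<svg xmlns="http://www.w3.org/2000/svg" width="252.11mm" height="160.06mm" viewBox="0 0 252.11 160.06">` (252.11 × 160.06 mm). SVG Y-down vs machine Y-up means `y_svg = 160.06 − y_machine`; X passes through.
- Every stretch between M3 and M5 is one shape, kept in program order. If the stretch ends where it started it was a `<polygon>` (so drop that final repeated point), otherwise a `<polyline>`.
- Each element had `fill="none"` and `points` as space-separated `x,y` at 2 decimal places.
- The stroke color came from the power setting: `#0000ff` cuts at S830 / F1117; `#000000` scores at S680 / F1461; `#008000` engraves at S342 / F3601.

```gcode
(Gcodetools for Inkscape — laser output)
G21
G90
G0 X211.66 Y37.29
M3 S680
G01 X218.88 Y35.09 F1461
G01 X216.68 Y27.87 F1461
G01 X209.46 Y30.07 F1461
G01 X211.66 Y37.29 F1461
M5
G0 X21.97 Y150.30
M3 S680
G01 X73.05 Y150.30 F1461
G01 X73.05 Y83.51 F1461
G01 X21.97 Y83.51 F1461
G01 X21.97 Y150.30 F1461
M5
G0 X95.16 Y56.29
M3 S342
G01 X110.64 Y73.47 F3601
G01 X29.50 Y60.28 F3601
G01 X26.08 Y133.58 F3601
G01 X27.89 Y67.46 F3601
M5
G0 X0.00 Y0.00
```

y_svg = 160.06 − y_m.

[1] S680→`#000000` (score); closed run; points: 211.66,122.77 218.88,124.97 216.68,132.19 209.46,129.99

[2] S680→`#000000` (score); closed run; points: 21.97,9.76 73.05,9.76 73.05,76.55 21.97,76.55

[3] S342→`#008000` (engrave); open run; points: 95.16,103.77 110.64,86.59 29.50,99.78 26.08,26.48 27.89,92.60

<svg xmlns="http://www.w3.org/2000/svg" width="252.11mm" height="160.06mm" viewBox="0 0 252.11 160.06">
  <polygon points="211.66,122.77 218.88,124.97 216.68,132.19 209.46,129.99" fill="none" stroke="#000000"/>
  <polygon points="21.97,9.76 73.05,9.76 73.05,76.55 21.97,76.55" fill="none" stroke="#000000"/>
  <polyline points="95.16,103.77 110.64,86.59 29.50,99.78 26.08,26.48 27.89,92.60" fill="none" stroke="#008000"/>
</svg>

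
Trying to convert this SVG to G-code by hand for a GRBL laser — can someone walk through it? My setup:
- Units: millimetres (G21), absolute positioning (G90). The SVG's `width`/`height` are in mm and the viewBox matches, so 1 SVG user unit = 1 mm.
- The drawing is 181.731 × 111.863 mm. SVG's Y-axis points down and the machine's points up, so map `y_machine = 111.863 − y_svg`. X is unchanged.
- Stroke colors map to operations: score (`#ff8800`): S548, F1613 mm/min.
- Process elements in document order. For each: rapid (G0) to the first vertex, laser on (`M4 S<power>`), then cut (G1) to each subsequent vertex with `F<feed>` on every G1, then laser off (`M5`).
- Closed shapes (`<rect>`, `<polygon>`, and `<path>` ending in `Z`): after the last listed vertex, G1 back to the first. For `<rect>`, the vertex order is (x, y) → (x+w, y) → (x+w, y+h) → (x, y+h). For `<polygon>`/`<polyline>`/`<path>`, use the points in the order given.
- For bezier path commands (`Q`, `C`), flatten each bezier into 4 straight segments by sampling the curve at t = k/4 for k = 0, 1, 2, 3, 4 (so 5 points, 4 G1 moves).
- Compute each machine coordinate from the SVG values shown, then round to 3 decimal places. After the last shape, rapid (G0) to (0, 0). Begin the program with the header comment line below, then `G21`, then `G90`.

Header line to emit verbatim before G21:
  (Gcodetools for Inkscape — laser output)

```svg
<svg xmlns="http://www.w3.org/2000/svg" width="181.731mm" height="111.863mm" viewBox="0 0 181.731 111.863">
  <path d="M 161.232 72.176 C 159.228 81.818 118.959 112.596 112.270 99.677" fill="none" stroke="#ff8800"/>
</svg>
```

viewBox `0 0 181.731 111.863` with mm width/height → 1 unit = 1 mm. Flip: y_m = 111.863 − y_svg.

**Shape 1** — `<path>` cubic bezier, stroke `#ff8800` → score (S548, F1613). Control points (SVG): P0=(161.232,72.176), P1=(159.228,81.818), P2=(118.959,112.596), P3=(112.270,99.677); sampled at t=k/4. Machine vertices: (161.232,39.687) → (153.677,29.506) → (138.508,17.476) → (122.460,9.677) → (112.270,12.186). Open path.

(Gcodetools for Inkscape — laser output)
G21
G90
G0 X161.232 Y39.687
M4 S548
G1 X153.677 Y29.506 F1613
G1 X138.508 Y17.476 F1613
G1 X122.460 Y9.677 F1613
G1 X112.270 Y12.186 F1613
M5
G0 X0.000 Y0.000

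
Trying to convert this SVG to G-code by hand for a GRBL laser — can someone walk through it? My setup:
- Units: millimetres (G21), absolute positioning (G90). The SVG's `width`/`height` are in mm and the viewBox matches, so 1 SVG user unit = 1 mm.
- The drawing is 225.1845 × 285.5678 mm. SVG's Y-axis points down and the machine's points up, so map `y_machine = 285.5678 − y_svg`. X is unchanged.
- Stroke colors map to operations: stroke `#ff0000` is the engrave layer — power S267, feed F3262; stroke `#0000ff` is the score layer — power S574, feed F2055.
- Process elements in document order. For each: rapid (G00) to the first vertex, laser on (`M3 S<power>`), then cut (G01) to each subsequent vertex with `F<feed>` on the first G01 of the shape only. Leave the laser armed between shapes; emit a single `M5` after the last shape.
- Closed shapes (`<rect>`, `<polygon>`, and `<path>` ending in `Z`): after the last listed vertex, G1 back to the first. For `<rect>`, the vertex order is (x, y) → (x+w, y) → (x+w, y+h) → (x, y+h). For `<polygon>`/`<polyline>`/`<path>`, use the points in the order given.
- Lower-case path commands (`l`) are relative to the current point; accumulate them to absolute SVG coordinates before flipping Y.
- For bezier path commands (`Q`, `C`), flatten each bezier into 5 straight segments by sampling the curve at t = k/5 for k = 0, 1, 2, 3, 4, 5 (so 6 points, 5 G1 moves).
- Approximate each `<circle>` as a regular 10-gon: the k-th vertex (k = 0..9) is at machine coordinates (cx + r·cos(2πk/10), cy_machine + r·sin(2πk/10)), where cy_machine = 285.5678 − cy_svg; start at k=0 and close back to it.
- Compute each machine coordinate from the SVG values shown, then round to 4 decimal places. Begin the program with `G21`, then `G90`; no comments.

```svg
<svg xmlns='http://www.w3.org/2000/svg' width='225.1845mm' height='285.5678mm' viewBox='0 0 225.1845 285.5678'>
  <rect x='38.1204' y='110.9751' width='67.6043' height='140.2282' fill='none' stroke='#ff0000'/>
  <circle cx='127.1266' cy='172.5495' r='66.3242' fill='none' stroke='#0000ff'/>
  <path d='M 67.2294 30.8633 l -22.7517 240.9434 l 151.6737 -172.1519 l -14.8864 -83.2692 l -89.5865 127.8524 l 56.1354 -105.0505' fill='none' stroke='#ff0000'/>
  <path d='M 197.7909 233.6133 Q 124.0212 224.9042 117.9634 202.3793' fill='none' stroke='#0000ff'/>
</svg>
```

G21
G90
G00 X38.1204 Y174.5927
M3 S267
G01 X105.7247 Y174.5927 F3262
G01 X105.7247 Y34.3645
G01 X38.1204 Y34.3645
G01 X38.1204 Y174.5927
G00 X193.4508 Y113.0183
M3 S574
G01 X180.7840 Y152.0027 F2055
G01 X147.6219 Y176.0964
G01 X106.6313 Y176.0964
G01 X73.4692 Y152.0027
G01 X60.8024 Y113.0183
G01 X73.4692 Y74.0339
G01 X106.6313 Y49.9402
G01 X147.6219 Y49.9402
G01 X180.7840 Y74.0339
G01 X193.4508 Y113.0183
G00 X67.2294 Y254.7045
M3 S267
G01 X44.4777 Y13.7611 F3262
G01 X196.1514 Y185.9130
G01 X181.2650 Y269.1822
G01 X91.6785 Y141.3298
G01 X147.8139 Y246.3803
G00 X197.7909 Y51.9545
M3 S574
G01 X170.9915 Y55.9908 F2055
G01 X149.6090 Y61.1323
G01 X133.6435 Y67.3791
G01 X123.0950 Y74.7312
G01 X117.9634 Y83.1885
M5

1 u = 1 mm; y_m = 285.5678 − y.

[1] `<rect>` rectangle, #ff0000→engrave S267 F3262: (38.1204,174.5927) → (105.7247,174.5927) → (105.7247,34.3645) → (38.1204,34.3645) → (38.1204,174.5927) (closed)

[2] `<circle>` circle, #0000ff→score S574 F2055: (193.4508,113.0183) → (180.7840,152.0027) → (147.6219,176.0964) → (106.6313,176.0964) → (73.4692,152.0027) → (60.8024,113.0183) → (73.4692,74.0339) → (106.6313,49.9402) → (147.6219,49.9402) → (180.7840,74.0339) → (193.4508,113.0183) (closed)

[3] `<path>` open polyline, #ff0000→engrave S267 F3262: (67.2294,254.7045) → (44.4777,13.7611) → (196.1514,185.9130) → (181.2650,269.1822) → (91.6785,141.3298) → (147.8139,246.3803)

[4] `<path>` quadratic bezier, #0000ff→score S574 F2055: (197.7909,51.9545) → (170.9915,55.9908) → (149.6090,61.1323) → (133.6435,67.3791) → (123.0950,74.7312) → (117.9634,83.1885)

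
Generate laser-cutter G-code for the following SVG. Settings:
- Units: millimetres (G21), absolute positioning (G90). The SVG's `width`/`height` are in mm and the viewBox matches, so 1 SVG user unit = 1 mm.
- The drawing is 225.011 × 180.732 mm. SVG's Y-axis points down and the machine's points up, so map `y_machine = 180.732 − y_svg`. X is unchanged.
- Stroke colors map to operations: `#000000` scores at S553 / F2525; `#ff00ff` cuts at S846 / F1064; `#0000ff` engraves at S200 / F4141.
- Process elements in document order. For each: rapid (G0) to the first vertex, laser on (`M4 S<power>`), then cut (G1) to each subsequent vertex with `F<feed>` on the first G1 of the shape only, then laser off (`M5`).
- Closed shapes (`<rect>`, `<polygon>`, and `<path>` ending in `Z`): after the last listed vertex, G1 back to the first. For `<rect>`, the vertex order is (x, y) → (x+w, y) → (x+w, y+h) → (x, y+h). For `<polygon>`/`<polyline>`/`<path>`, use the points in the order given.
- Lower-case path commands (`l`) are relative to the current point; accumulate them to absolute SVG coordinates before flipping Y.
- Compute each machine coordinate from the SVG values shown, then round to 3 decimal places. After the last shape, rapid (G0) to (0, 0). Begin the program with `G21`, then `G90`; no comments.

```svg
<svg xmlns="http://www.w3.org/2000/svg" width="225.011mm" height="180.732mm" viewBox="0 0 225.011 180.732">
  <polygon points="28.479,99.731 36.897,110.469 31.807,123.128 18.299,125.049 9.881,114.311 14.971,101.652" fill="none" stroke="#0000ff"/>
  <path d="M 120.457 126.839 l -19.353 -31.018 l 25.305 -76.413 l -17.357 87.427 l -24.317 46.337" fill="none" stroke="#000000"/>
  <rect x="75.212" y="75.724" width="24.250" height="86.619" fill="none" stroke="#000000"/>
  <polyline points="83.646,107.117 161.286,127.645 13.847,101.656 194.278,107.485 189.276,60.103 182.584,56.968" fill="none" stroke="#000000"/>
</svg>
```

Since the viewBox matches the mm dimensions, user units are millimetres directly. The only transform is the Y-flip y_m = 180.732 − y_svg.

Shape 1 is a regular polygon drawn with `<polygon>`. Its stroke #0000ff means engrave at S200, F4141. After flipping Y the toolpath is (28.479,81.001) → (36.897,70.263) → (31.807,57.604) → (18.299,55.683) → (9.881,66.421) → (14.971,79.080) → (28.479,81.001), returning to the start.

Shape 2 is a open polyline drawn with `<path>`. Its stroke #000000 means score at S553, F2525. After flipping Y the toolpath is (120.457,53.893) → (101.104,84.911) → (126.409,161.324) → (109.052,73.897) → (84.735,27.560).

Shape 3 is a rectangle drawn with `<rect>`. Its stroke #000000 means score at S553, F2525. After flipping Y the toolpath is (75.212,105.008) → (99.462,105.008) → (99.462,18.389) → (75.212,18.389) → (75.212,105.008), returning to the start.

Shape 4 is a open polyline drawn with `<polyline>`. Its stroke #000000 means score at S553, F2525. After flipping Y the toolpath is (83.646,73.615) → (161.286,53.087) → (13.847,79.076) → (194.278,73.247) → (189.276,120.629) → (182.584,123.764).

G21
G90
G0 X28.479 Y81.001
M4 S200
G1 X36.897 Y70.263 F4141
G1 X31.807 Y57.604
G1 X18.299 Y55.683
G1 X9.881 Y66.421
G1 X14.971 Y79.080
G1 X28.479 Y81.001
M5
G0 X120.457 Y53.893
M4 S553
G1 X101.104 Y84.911 F2525
G1 X126.409 Y161.324
G1 X109.052 Y73.897
G1 X84.735 Y27.560
M5
G0 X75.212 Y105.008
M4 S553
G1 X99.462 Y105.008 F2525
G1 X99.462 Y18.389
G1 X75.212 Y18.389
G1 X75.212 Y105.008
M5
G0 X83.646 Y73.615
M4 S553
G1 X161.286 Y53.087 F2525
G1 X13.847 Y79.076
G1 X194.278 Y73.247
G1 X189.276 Y120.629
G1 X182.584 Y123.764
M5
G0 X0.000 Y0.000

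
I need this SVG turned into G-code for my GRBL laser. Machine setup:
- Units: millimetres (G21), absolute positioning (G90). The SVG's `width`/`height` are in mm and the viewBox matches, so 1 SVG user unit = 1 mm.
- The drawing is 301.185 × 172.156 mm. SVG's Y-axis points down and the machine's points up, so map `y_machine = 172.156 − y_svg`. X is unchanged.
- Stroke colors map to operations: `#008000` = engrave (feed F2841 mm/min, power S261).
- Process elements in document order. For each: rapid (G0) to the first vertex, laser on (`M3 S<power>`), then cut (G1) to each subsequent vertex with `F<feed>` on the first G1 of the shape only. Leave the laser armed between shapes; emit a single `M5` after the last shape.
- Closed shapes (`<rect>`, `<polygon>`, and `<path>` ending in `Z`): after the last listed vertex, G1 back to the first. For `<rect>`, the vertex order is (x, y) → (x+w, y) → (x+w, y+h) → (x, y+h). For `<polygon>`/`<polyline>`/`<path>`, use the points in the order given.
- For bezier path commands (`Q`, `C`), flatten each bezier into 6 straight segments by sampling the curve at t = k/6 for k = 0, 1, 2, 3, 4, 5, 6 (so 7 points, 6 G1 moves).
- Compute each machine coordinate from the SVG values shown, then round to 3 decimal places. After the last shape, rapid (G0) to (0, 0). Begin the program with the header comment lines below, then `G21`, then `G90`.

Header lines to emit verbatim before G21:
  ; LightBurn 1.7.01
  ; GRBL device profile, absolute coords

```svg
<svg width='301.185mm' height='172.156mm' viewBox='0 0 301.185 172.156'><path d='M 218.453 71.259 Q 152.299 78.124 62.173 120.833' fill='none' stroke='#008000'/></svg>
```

; LightBurn 1.7.01
; GRBL device profile, absolute coords
G21
G90
G0 X218.453 Y100.897
M3 S261
G1 X195.736 Y97.613 F2841
G1 X171.687 Y92.338
G1 X146.306 Y85.071
G1 X119.593 Y75.813
G1 X91.549 Y64.564
G1 X62.173 Y51.323
M5
G0 X0.000 Y0.000

viewBox `0 0 301.185 172.156` with mm width/height → 1 unit = 1 mm. Flip: y_m = 172.156 − y_svg.

**Shape 1** — `<path>` quadratic bezier, stroke `#008000` → engrave (S261, F2841). Control points (SVG): P0=(218.453,71.259), P1=(152.299,78.124), P2=(62.173,120.833); sampled at t=k/6. Machine vertices: (218.453,100.897) → (195.736,97.613) → (171.687,92.338) → (146.306,85.071) → (119.593,75.813) → (91.549,64.564) → (62.173,51.323). Open path.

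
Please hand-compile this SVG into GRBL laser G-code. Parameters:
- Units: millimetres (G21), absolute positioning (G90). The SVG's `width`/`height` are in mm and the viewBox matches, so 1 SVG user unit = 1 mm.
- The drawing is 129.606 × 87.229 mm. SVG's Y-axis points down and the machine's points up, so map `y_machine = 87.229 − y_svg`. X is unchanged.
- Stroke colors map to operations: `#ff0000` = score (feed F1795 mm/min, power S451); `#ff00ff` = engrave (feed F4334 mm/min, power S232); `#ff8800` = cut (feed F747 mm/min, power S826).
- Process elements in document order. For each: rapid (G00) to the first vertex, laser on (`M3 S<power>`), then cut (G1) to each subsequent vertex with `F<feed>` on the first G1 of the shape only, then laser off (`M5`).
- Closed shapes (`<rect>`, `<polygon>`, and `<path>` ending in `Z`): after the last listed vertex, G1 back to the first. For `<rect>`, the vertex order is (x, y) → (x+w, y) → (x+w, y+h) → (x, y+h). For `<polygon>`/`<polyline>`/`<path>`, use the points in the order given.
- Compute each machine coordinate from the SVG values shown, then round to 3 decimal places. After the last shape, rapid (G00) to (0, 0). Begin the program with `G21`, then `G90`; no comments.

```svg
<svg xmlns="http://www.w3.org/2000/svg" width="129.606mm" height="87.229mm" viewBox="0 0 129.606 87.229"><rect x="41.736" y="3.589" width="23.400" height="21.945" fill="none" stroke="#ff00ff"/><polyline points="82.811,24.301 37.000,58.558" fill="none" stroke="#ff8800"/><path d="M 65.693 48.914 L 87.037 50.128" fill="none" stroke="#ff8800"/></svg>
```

G21
G90
G00 X41.736 Y83.640
M3 S232
G1 X65.136 Y83.640 F4334
G1 X65.136 Y61.695
G1 X41.736 Y61.695
G1 X41.736 Y83.640
M5
G00 X82.811 Y62.928
M3 S826
G1 X37.000 Y28.671 F747
M5
G00 X65.693 Y38.315
M3 S826
G1 X87.037 Y37.101 F747
M5
G00 X0.000 Y0.000

1 u = 1 mm; y_m = 87.229 − y.

[1] `<rect>` rectangle, #ff00ff→engrave S232 F4334: (41.736,83.640) → (65.136,83.640) → (65.136,61.695) → (41.736,61.695) → (41.736,83.640) (closed)

[2] `<polyline>` line segment, #ff8800→cut S826 F747: (82.811,62.928) → (37.000,28.671)

[3] `<path>` line segment, #ff8800→cut S826 F747: (65.693,38.315) → (87.037,37.101)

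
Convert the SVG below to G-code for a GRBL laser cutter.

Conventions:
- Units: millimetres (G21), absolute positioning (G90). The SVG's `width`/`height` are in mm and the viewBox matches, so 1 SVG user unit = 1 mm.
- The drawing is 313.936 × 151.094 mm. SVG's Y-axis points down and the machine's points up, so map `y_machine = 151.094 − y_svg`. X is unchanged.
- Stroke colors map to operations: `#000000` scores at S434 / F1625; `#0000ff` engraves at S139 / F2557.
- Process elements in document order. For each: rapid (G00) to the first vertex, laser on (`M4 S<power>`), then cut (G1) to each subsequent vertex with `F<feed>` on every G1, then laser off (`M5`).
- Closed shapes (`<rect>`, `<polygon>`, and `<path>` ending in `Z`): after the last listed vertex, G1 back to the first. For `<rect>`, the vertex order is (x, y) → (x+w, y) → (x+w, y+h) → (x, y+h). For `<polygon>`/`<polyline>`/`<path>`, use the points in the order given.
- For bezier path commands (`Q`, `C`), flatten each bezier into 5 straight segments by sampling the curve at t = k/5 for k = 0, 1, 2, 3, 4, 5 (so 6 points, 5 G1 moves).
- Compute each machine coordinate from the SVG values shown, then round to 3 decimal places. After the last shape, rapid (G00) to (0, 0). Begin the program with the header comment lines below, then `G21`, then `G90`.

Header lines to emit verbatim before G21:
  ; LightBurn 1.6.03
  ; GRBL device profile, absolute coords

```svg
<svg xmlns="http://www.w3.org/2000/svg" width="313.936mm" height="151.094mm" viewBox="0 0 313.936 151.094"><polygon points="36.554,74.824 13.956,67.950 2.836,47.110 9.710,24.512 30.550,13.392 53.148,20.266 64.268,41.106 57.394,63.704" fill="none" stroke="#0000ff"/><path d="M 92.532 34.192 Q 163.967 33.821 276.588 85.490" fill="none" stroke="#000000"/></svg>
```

; LightBurn 1.6.03
; GRBL device profile, absolute coords
G21
G90
G00 X36.554 Y76.270
M4 S139
G1 X13.956 Y83.144 F2557
G1 X2.836 Y103.984 F2557
G1 X9.710 Y126.582 F2557
G1 X30.550 Y137.702 F2557
G1 X53.148 Y130.828 F2557
G1 X64.268 Y109.988 F2557
G1 X57.394 Y87.390 F2557
G1 X36.554 Y76.270 F2557
M5
G00 X92.532 Y116.902
M4 S434
G1 X122.753 Y114.969 F1625
G1 X156.270 Y108.872 F1625
G1 X193.081 Y98.613 F1625
G1 X233.187 Y84.190 F1625
G1 X276.588 Y65.604 F1625
M5
G00 X0.000 Y0.000

viewBox `0 0 313.936 151.094` with mm width/height → 1 unit = 1 mm. Flip: y_m = 151.094 − y_svg.

**Shape 1** — `<polygon>` regular polygon, stroke `#0000ff` → engrave (S139, F2557). Machine vertices: (36.554,76.270) → (13.956,83.144) → (2.836,103.984) → (9.710,126.582) → (30.550,137.702) → (53.148,130.828) → (64.268,109.988) → (57.394,87.390) → (36.554,76.270). Closed: final G1 returns to the first vertex.

**Shape 2** — `<path>` quadratic bezier, stroke `#000000` → score (S434, F1625). Control points (SVG): P0=(92.532,34.192), P1=(163.967,33.821), P2=(276.588,85.490); sampled at t=k/5. Machine vertices: (92.532,116.902) → (122.753,114.969) → (156.270,108.872) → (193.081,98.613) → (233.187,84.190) → (276.588,65.604). Open path.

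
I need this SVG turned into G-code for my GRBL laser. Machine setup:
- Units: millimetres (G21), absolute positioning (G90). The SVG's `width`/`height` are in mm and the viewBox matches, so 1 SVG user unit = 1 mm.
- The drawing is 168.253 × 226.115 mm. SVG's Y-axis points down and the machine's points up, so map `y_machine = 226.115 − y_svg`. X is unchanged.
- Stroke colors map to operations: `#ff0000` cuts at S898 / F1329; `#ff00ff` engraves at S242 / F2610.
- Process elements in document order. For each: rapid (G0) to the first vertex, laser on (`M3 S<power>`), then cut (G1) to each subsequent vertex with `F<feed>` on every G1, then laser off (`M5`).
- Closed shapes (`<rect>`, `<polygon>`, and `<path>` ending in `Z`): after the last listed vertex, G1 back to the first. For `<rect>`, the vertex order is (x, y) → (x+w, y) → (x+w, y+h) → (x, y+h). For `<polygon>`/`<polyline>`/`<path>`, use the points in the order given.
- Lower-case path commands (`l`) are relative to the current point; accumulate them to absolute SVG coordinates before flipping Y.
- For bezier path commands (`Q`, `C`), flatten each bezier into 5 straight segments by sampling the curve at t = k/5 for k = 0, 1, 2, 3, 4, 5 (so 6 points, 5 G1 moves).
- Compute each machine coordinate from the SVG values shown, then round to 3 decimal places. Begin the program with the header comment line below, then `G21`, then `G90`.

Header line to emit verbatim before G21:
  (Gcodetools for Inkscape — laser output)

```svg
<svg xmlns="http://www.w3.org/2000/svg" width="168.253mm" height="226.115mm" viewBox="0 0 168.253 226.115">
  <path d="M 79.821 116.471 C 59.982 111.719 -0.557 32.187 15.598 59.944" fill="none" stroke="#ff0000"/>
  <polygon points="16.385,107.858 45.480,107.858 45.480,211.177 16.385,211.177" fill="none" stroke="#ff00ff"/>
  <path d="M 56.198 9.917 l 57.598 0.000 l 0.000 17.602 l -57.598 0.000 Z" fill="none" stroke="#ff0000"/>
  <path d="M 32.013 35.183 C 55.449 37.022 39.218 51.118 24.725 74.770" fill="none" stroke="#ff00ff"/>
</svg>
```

(Gcodetools for Inkscape — laser output)
G21
G90
G0 X79.821 Y109.644
M3 S898
G1 X63.973 Y120.012 F1329
G1 X43.991 Y139.588 F1329
G1 X25.512 Y159.633 F1329
G1 X14.169 Y171.407 F1329
G1 X15.598 Y166.171 F1329
M5
G0 X16.385 Y118.257
M3 S242
G1 X45.480 Y118.257 F2610
G1 X45.480 Y14.938 F2610
G1 X16.385 Y14.938 F2610
G1 X16.385 Y118.257 F2610
M5
G0 X56.198 Y216.198
M3 S898
G1 X113.796 Y216.198 F1329
G1 X113.796 Y198.596 F1329
G1 X56.198 Y198.596 F1329
G1 X56.198 Y216.198 F1329
M5
G0 X32.013 Y190.932
M3 S242
G1 X41.646 Y188.379 F2610
G1 X43.746 Y183.015 F2610
G1 X40.301 Y174.968 F2610
G1 X33.298 Y164.368 F2610
G1 X24.725 Y151.345 F2610
M5

viewBox `0 0 168.253 226.115` with mm width/height → 1 unit = 1 mm. Flip: y_m = 226.115 − y_svg.

**Shape 1** — `<path>` cubic bezier, stroke `#ff0000` → cut (S898, F1329). Control points (SVG): P0=(79.821,116.471), P1=(59.982,111.719), P2=(-0.557,32.187), P3=(15.598,59.944); sampled at t=k/5. Machine vertices: (79.821,109.644) → (63.973,120.012) → (43.991,139.588) → (25.512,159.633) → (14.169,171.407) → (15.598,166.171). Open path.

**Shape 2** — `<polygon>` rectangle, stroke `#ff00ff` → engrave (S242, F2610). Machine vertices: (16.385,118.257) → (45.480,118.257) → (45.480,14.938) → (16.385,14.938) → (16.385,118.257). Closed: final G1 returns to the first vertex.

**Shape 3** — `<path>` rectangle, stroke `#ff0000` → cut (S898, F1329). Machine vertices: (56.198,216.198) → (113.796,216.198) → (113.796,198.596) → (56.198,198.596) → (56.198,216.198). Closed: final G1 returns to the first vertex.

**Shape 4** — `<path>` cubic bezier, stroke `#ff00ff` → engrave (S242, F2610). Control points (SVG): P0=(32.013,35.183), P1=(55.449,37.022), P2=(39.218,51.118), P3=(24.725,74.770); sampled at t=k/5. Machine vertices: (32.013,190.932) → (41.646,188.379) → (43.746,183.015) → (40.301,174.968) → (33.298,164.368) → (24.725,151.345). Open path.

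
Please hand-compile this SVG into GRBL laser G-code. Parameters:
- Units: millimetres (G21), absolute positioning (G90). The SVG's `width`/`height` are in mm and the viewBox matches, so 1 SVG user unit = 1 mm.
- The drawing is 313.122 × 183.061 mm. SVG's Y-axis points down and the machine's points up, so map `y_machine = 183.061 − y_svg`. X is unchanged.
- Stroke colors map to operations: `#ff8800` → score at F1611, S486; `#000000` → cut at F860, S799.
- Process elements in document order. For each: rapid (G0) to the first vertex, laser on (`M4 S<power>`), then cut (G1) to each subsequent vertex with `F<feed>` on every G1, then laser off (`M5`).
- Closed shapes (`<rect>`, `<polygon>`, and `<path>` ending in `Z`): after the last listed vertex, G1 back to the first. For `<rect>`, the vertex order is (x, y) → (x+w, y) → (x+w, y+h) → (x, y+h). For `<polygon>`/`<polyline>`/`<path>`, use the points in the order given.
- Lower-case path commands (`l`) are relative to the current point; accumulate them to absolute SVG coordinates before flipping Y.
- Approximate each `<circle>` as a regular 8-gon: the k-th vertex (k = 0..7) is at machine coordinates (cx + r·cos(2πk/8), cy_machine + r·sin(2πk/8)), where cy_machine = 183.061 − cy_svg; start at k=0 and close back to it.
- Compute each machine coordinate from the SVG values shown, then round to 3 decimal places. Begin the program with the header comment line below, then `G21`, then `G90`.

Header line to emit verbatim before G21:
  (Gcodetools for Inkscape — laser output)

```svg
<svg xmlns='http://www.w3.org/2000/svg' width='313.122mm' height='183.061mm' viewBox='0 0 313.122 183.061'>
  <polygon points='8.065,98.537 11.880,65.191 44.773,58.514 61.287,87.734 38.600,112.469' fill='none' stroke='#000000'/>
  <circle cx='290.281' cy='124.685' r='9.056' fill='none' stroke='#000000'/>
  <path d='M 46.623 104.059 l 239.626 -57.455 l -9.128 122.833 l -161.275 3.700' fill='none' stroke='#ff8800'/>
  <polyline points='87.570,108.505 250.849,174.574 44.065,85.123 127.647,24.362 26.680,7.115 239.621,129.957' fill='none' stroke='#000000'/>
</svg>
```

Since the viewBox matches the mm dimensions, user units are millimetres directly. The only transform is the Y-flip y_m = 183.061 − y_svg.

Shape 1 is a regular polygon drawn with `<polygon>`. Its stroke #000000 means cut at S799, F860. After flipping Y the toolpath is (8.065,84.524) → (11.880,117.870) → (44.773,124.547) → (61.287,95.327) → (38.600,70.592) → (8.065,84.524), returning to the start.

Shape 2 is a circle drawn with `<circle>`. Its stroke #000000 means cut at S799, F860. After flipping Y the toolpath is (299.337,58.376) → (296.685,64.780) → (290.281,67.432) → (283.877,64.780) → (281.225,58.376) → (283.877,51.972) → (290.281,49.320) → (296.685,51.972) → (299.337,58.376), returning to the start.

Shape 3 is a open polyline drawn with `<path>`. Its stroke #ff8800 means score at S486, F1611. After flipping Y the toolpath is (46.623,79.002) → (286.249,136.457) → (277.121,13.624) → (115.846,9.924).

Shape 4 is a open polyline drawn with `<polyline>`. Its stroke #000000 means cut at S799, F860. After flipping Y the toolpath is (87.570,74.556) → (250.849,8.487) → (44.065,97.938) → (127.647,158.699) → (26.680,175.946) → (239.621,53.104).

(Gcodetools for Inkscape — laser output)
G21
G90
G0 X8.065 Y84.524
M4 S799
G1 X11.880 Y117.870 F860
G1 X44.773 Y124.547 F860
G1 X61.287 Y95.327 F860
G1 X38.600 Y70.592 F860
G1 X8.065 Y84.524 F860
M5
G0 X299.337 Y58.376
M4 S799
G1 X296.685 Y64.780 F860
G1 X290.281 Y67.432 F860
G1 X283.877 Y64.780 F860
G1 X281.225 Y58.376 F860
G1 X283.877 Y51.972 F860
G1 X290.281 Y49.320 F860
G1 X296.685 Y51.972 F860
G1 X299.337 Y58.376 F860
M5
G0 X46.623 Y79.002
M4 S486
G1 X286.249 Y136.457 F1611
G1 X277.121 Y13.624 F1611
G1 X115.846 Y9.924 F1611
M5
G0 X87.570 Y74.556
M4 S799
G1 X250.849 Y8.487 F860
G1 X44.065 Y97.938 F860
G1 X127.647 Y158.699 F860
G1 X26.680 Y175.946 F860
G1 X239.621 Y53.104 F860
M5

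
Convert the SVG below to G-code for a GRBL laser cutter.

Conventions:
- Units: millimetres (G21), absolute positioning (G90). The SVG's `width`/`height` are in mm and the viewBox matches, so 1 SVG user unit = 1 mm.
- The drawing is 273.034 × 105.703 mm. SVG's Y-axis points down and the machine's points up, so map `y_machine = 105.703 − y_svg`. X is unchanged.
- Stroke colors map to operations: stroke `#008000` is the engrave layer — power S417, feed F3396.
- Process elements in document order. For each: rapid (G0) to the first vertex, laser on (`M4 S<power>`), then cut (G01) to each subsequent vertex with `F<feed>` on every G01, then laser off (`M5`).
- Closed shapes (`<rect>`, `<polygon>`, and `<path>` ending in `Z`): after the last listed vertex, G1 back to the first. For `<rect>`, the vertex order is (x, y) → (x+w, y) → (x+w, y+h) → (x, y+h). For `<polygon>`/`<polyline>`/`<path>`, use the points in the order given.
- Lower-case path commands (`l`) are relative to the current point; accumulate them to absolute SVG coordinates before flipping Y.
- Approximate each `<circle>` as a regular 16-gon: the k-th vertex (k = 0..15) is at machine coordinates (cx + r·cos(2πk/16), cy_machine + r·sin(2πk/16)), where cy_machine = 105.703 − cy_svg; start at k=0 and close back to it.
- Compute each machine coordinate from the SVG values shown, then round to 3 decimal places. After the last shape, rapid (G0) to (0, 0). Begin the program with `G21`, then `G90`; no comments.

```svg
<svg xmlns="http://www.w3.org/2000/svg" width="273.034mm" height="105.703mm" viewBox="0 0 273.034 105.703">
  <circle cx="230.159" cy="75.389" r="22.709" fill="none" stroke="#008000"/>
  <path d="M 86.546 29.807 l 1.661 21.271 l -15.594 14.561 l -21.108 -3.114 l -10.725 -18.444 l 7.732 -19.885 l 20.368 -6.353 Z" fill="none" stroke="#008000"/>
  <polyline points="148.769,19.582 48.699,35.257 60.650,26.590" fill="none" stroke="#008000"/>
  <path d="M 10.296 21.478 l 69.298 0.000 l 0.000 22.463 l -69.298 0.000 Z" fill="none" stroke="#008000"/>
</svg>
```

1 u = 1 mm; y_m = 105.703 − y.

[1] `<circle>` circle, #008000→engrave S417 F3396: (252.868,30.314) → (251.139,39.004) → (246.217,46.372) → (238.849,51.294) → (230.159,53.023) → (221.469,51.294) → (214.101,46.372) → (209.179,39.004) → (207.450,30.314) → (209.179,21.624) → (214.101,14.256) → (221.469,9.334) → (230.159,7.605) → (238.849,9.334) → (246.217,14.256) → (251.139,21.624) → (252.868,30.314) (closed)

[2] `<path>` regular polygon, #008000→engrave S417 F3396: (86.546,75.896) → (88.207,54.625) → (72.613,40.064) → (51.505,43.178) → (40.780,61.622) → (48.512,81.507) → (68.880,87.860) → (86.546,75.896) (closed)

[3] `<polyline>` open polyline, #008000→engrave S417 F3396: (148.769,86.121) → (48.699,70.446) → (60.650,79.113)

[4] `<path>` rectangle, #008000→engrave S417 F3396: (10.296,84.225) → (79.594,84.225) → (79.594,61.762) → (10.296,61.762) → (10.296,84.225) (closed)

G21
G90
G0 X252.868 Y30.314
M4 S417
G01 X251.139 Y39.004 F3396
G01 X246.217 Y46.372 F3396
G01 X238.849 Y51.294 F3396
G01 X230.159 Y53.023 F3396
G01 X221.469 Y51.294 F3396
G01 X214.101 Y46.372 F3396
G01 X209.179 Y39.004 F3396
G01 X207.450 Y30.314 F3396
G01 X209.179 Y21.624 F3396
G01 X214.101 Y14.256 F3396
G01 X221.469 Y9.334 F3396
G01 X230.159 Y7.605 F3396
G01 X238.849 Y9.334 F3396
G01 X246.217 Y14.256 F3396
G01 X251.139 Y21.624 F3396
G01 X252.868 Y30.314 F3396
M5
G0 X86.546 Y75.896
M4 S417
G01 X88.207 Y54.625 F3396
G01 X72.613 Y40.064 F3396
G01 X51.505 Y43.178 F3396
G01 X40.780 Y61.622 F3396
G01 X48.512 Y81.507 F3396
G01 X68.880 Y87.860 F3396
G01 X86.546 Y75.896 F3396
M5
G0 X148.769 Y86.121
M4 S417
G01 X48.699 Y70.446 F3396
G01 X60.650 Y79.113 F3396
M5
G0 X10.296 Y84.225
M4 S417
G01 X79.594 Y84.225 F3396
G01 X79.594 Y61.762 F3396
G01 X10.296 Y61.762 F3396
G01 X10.296 Y84.225 F3396
M5
G0 X0.000 Y0.000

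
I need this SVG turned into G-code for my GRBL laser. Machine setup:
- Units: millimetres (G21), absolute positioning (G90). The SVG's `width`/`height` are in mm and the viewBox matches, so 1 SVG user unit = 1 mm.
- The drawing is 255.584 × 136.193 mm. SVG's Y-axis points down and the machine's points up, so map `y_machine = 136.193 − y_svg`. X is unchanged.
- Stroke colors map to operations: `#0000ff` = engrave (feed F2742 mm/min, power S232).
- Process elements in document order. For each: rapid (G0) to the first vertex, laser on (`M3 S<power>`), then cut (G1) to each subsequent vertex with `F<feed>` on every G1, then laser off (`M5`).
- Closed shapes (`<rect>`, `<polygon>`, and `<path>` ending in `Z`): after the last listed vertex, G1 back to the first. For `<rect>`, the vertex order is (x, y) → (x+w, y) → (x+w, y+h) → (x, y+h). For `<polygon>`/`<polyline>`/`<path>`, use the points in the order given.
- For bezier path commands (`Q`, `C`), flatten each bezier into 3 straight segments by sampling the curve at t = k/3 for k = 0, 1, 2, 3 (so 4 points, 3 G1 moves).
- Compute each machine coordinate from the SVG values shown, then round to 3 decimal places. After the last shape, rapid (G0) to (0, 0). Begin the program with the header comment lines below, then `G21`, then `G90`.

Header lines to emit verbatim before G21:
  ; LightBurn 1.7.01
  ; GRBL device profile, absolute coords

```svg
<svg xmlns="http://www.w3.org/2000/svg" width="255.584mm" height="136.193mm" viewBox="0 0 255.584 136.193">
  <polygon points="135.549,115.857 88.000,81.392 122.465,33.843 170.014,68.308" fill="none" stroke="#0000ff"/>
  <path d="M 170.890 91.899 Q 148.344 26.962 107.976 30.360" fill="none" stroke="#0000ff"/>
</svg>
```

; LightBurn 1.7.01
; GRBL device profile, absolute coords
G21
G90
G0 X135.549 Y20.336
M3 S232
G1 X88.000 Y54.801 F2742
G1 X122.465 Y102.350 F2742
G1 X170.014 Y67.885 F2742
G1 X135.549 Y20.336 F2742
M5
G0 X170.890 Y44.294
M3 S232
G1 X153.879 Y79.993 F2742
G1 X132.908 Y100.506 F2742
G1 X107.976 Y105.833 F2742
M5
G0 X0.000 Y0.000

1 u = 1 mm; y_m = 136.193 − y.

[1] `<polygon>` regular polygon, #0000ff→engrave S232 F2742: (135.549,20.336) → (88.000,54.801) → (122.465,102.350) → (170.014,67.885) → (135.549,20.336) (closed)

[2] `<path>` quadratic bezier, #0000ff→engrave S232 F2742: (170.890,44.294) → (153.879,79.993) → (132.908,100.506) → (107.976,105.833)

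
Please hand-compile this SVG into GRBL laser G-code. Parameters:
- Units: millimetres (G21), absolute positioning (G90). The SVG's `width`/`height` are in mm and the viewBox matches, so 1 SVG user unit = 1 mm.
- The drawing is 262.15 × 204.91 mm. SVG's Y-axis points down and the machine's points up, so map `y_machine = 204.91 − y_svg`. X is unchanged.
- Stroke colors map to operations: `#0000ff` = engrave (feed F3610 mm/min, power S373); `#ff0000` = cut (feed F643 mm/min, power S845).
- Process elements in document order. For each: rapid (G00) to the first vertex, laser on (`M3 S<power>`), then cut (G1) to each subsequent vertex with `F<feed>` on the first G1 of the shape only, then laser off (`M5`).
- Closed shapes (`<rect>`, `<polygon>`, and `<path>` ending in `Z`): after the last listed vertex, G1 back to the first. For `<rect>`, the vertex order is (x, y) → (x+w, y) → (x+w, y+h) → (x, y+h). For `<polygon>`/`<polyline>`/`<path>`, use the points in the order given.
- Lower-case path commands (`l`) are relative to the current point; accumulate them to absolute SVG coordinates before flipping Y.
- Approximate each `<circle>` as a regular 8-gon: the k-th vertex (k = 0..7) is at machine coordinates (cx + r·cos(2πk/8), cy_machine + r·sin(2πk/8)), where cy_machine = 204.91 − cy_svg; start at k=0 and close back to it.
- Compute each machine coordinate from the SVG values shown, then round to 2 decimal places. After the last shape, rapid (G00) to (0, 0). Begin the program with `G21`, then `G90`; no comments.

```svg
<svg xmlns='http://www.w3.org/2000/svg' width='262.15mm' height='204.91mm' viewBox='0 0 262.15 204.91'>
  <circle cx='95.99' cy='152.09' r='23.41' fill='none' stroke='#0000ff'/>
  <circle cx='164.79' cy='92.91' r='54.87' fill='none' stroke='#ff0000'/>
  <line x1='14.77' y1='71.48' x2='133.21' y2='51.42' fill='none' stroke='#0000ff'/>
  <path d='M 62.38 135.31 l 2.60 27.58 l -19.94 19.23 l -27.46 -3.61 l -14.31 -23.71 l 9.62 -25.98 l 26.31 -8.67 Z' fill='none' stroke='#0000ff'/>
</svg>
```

G21
G90
G00 X119.40 Y52.82
M3 S373
G1 X112.54 Y69.37 F3610
G1 X95.99 Y76.23
G1 X79.44 Y69.37
G1 X72.58 Y52.82
G1 X79.44 Y36.27
G1 X95.99 Y29.41
G1 X112.54 Y36.27
G1 X119.40 Y52.82
M5
G00 X219.66 Y112.00
M3 S845
G1 X203.59 Y150.80 F643
G1 X164.79 Y166.87
G1 X125.99 Y150.80
G1 X109.92 Y112.00
G1 X125.99 Y73.20
G1 X164.79 Y57.13
G1 X203.59 Y73.20
G1 X219.66 Y112.00
M5
G00 X14.77 Y133.43
M3 S373
G1 X133.21 Y153.49 F3610
M5
G00 X62.38 Y69.60
M3 S373
G1 X64.98 Y42.02 F3610
G1 X45.04 Y22.79
G1 X17.58 Y26.40
G1 X3.27 Y50.11
G1 X12.89 Y76.09
G1 X39.20 Y84.76
G1 X62.38 Y69.60
M5
G00 X0.00 Y0.00

1 u = 1 mm; y_m = 204.91 − y.

[1] `<circle>` circle, #0000ff→engrave S373 F3610: (119.40,52.82) → (112.54,69.37) → (95.99,76.23) → (79.44,69.37) → (72.58,52.82) → (79.44,36.27) → (95.99,29.41) → (112.54,36.27) → (119.40,52.82) (closed)

[2] `<circle>` circle, #ff0000→cut S845 F643: (219.66,112.00) → (203.59,150.80) → (164.79,166.87) → (125.99,150.80) → (109.92,112.00) → (125.99,73.20) → (164.79,57.13) → (203.59,73.20) → (219.66,112.00) (closed)

[3] `<line>` line segment, #0000ff→engrave S373 F3610: (14.77,133.43) → (133.21,153.49)

[4] `<path>` regular polygon, #0000ff→engrave S373 F3610: (62.38,69.60) → (64.98,42.02) → (45.04,22.79) → (17.58,26.40) → (3.27,50.11) → (12.89,76.09) → (39.20,84.76) → (62.38,69.60) (closed)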